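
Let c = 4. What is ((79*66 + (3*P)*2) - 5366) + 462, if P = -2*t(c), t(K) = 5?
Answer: 250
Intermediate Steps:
P = -10 (P = -2*5 = -10)
((79*66 + (3*P)*2) - 5366) + 462 = ((79*66 + (3*(-10))*2) - 5366) + 462 = ((5214 - 30*2) - 5366) + 462 = ((5214 - 60) - 5366) + 462 = (5154 - 5366) + 462 = -212 + 462 = 250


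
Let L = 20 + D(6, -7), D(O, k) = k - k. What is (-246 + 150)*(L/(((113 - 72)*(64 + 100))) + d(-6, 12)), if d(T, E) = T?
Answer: 967776/1681 ≈ 575.71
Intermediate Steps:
D(O, k) = 0
L = 20 (L = 20 + 0 = 20)
(-246 + 150)*(L/(((113 - 72)*(64 + 100))) + d(-6, 12)) = (-246 + 150)*(20/(((113 - 72)*(64 + 100))) - 6) = -96*(20/((41*164)) - 6) = -96*(20/6724 - 6) = -96*(20*(1/6724) - 6) = -96*(5/1681 - 6) = -96*(-10081/1681) = 967776/1681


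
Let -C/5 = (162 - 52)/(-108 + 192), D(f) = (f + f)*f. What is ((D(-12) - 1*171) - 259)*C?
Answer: 19525/21 ≈ 929.76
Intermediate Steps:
D(f) = 2*f² (D(f) = (2*f)*f = 2*f²)
C = -275/42 (C = -5*(162 - 52)/(-108 + 192) = -550/84 = -5*55/42 = -275/42 ≈ -6.5476)
((D(-12) - 1*171) - 259)*C = ((2*(-12)² - 1*171) - 259)*(-275/42) = ((2*144 - 171) - 259)*(-275/42) = ((288 - 171) - 259)*(-275/42) = (117 - 259)*(-275/42) = -142*(-275/42) = 19525/21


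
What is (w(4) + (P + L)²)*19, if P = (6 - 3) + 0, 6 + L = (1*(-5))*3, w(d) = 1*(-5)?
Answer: 6061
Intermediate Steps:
w(d) = -5
L = -21 (L = -6 + (1*(-5))*3 = -6 - 5*3 = -6 - 15 = -21)
P = 3 (P = 3 + 0 = 3)
(w(4) + (P + L)²)*19 = (-5 + (3 - 21)²)*19 = (-5 + (-18)²)*19 = (-5 + 324)*19 = 319*19 = 6061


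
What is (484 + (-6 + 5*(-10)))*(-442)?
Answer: -189176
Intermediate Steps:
(484 + (-6 + 5*(-10)))*(-442) = (484 + (-6 - 50))*(-442) = (484 - 56)*(-442) = 428*(-442) = -189176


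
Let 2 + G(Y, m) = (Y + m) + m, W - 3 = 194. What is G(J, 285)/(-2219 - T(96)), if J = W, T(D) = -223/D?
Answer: -73440/212801 ≈ -0.34511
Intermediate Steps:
W = 197 (W = 3 + 194 = 197)
J = 197
G(Y, m) = -2 + Y + 2*m (G(Y, m) = -2 + ((Y + m) + m) = -2 + (Y + 2*m) = -2 + Y + 2*m)
G(J, 285)/(-2219 - T(96)) = (-2 + 197 + 2*285)/(-2219 - (-223)/96) = (-2 + 197 + 570)/(-2219 - (-223)/96) = 765/(-2219 - 1*(-223/96)) = 765/(-2219 + 223/96) = 765/(-212801/96) = 765*(-96/212801) = -73440/212801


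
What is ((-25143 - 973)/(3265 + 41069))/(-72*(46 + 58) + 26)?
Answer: 6529/82705077 ≈ 7.8943e-5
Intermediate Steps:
((-25143 - 973)/(3265 + 41069))/(-72*(46 + 58) + 26) = (-26116/44334)/(-72*104 + 26) = (-26116*1/44334)/(-7488 + 26) = -13058/22167/(-7462) = -13058/22167*(-1/7462) = 6529/82705077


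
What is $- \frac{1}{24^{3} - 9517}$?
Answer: $- \frac{1}{4307} \approx -0.00023218$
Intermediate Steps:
$- \frac{1}{24^{3} - 9517} = - \frac{1}{13824 - 9517} = - \frac{1}{4307}$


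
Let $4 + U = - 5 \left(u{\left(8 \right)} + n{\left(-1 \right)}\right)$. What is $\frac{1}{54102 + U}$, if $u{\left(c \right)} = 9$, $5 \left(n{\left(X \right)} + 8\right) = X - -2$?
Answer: $\frac{1}{54092} \approx 1.8487 \cdot 10^{-5}$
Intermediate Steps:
$n{\left(X \right)} = - \frac{38}{5} + \frac{X}{5}$ ($n{\left(X \right)} = -8 + \frac{X - -2}{5} = -8 + \frac{X + 2}{5} = -8 + \frac{2 + X}{5} = -8 + \left(\frac{2}{5} + \frac{X}{5}\right) = - \frac{38}{5} + \frac{X}{5}$)
$U = -10$ ($U = -4 - 5 \left(9 + \left(- \frac{38}{5} + \frac{1}{5} \left(-1\right)\right)\right) = -4 - 5 \left(9 - \frac{39}{5}\right) = -4 - 6 = -10$)
$\frac{1}{54102 + U} = \frac{1}{54102 - 10} = \frac{1}{54092}$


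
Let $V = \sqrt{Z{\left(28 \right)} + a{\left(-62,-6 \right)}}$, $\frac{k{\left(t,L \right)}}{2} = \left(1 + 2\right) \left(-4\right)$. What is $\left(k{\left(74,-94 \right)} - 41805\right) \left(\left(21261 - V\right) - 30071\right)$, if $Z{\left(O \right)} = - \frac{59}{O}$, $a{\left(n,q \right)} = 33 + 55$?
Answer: $368513490 + \frac{41829 \sqrt{16835}}{14} \approx 3.689 \cdot 10^{8}$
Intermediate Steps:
$a{\left(n,q \right)} = 88$
$k{\left(t,L \right)} = -24$ ($k{\left(t,L \right)} = 2 \left(1 + 2\right) \left(-4\right) = 2 \cdot 3 \left(-4\right) = 2 \left(-12\right) = -24$)
$V = \frac{\sqrt{16835}}{14}$ ($V = \sqrt{- \frac{59}{28} + 88} = \sqrt{\frac{2405}{28}} = \frac{\sqrt{16835}}{14} \approx 9.2678$)
$\left(k{\left(74,-94 \right)} - 41805\right) \left(\left(21261 - V\right) - 30071\right) = \left(-24 - 41805\right) \left(\left(21261 - \frac{\sqrt{16835}}{14}\right) - 30071\right) = - 41829 \left(\left(21261 - \frac{\sqrt{16835}}{14}\right) - 30071\right) = - 41829 \left(-8810 - \frac{\sqrt{16835}}{14}\right) = 368513490 + \frac{41829 \sqrt{16835}}{14}$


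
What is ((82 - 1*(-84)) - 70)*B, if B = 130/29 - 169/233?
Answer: 2437344/6757 ≈ 360.71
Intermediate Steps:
B = 25389/6757 (B = 130*(1/29) - 169*1/233 = 130/29 - 169/233 = 25389/6757 ≈ 3.7574)
((82 - 1*(-84)) - 70)*B = ((82 - 1*(-84)) - 70)*(25389/6757) = ((82 + 84) - 70)*(25389/6757) = (166 - 70)*(25389/6757) = 96*(25389/6757) = 2437344/6757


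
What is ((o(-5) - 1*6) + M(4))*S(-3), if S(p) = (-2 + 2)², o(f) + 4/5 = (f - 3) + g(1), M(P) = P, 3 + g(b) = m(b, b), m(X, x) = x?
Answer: 0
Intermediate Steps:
g(b) = -3 + b
o(f) = -29/5 + f (o(f) = -⅘ + ((f - 3) + (-3 + 1)) = -⅘ + ((-3 + f) - 2) = -⅘ + (-5 + f) = -29/5 + f)
S(p) = 0 (S(p) = 0² = 0)
((o(-5) - 1*6) + M(4))*S(-3) = (((-29/5 - 5) - 1*6) + 4)*0 = ((-54/5 - 6) + 4)*0 = (-84/5 + 4)*0 = -64/5*0 = 0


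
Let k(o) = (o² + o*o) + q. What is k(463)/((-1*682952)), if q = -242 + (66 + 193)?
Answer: -428755/682952 ≈ -0.62780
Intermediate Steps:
q = 17 (q = -242 + 259 = 17)
k(o) = 17 + 2*o² (k(o) = (o² + o*o) + 17 = (o² + o²) + 17 = 2*o² + 17 = 17 + 2*o²)
k(463)/((-1*682952)) = (17 + 2*463²)/((-1*682952)) = (17 + 2*214369)/(-682952) = (17 + 428738)*(-1/682952) = 428755*(-1/682952) = -428755/682952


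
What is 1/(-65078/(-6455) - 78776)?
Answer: -6455/508434002 ≈ -1.2696e-5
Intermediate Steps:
1/(-65078/(-6455) - 78776) = 1/(-65078*(-1/6455) - 78776) = 1/(65078/6455 - 78776) = 1/(-508434002/6455) = -6455/508434002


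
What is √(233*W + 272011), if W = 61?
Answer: 4*√17889 ≈ 535.00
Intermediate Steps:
√(233*W + 272011) = √(233*61 + 272011) = √(14213 + 272011) = √286224 = 4*√17889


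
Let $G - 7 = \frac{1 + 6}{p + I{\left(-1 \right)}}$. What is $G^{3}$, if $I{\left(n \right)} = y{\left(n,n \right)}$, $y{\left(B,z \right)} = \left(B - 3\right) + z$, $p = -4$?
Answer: $\frac{175616}{729} \approx 240.9$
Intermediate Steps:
$y{\left(B,z \right)} = -3 + B + z$ ($y{\left(B,z \right)} = \left(-3 + B\right) + z = -3 + B + z$)
$I{\left(n \right)} = -3 + 2 n$ ($I{\left(n \right)} = -3 + n + n = -3 + 2 n$)
$G = \frac{56}{9}$ ($G = 7 + \frac{1 + 6}{-4 + \left(-3 + 2 \left(-1\right)\right)} = 7 + \frac{7}{-4 - 5} = 7 + \frac{7}{-9} = 7 + 7 \left(- \frac{1}{9}\right) = 7 - \frac{7}{9} = \frac{56}{9} \approx 6.2222$)
$G^{3} = \left(\frac{56}{9}\right)^{3} = \frac{175616}{729}$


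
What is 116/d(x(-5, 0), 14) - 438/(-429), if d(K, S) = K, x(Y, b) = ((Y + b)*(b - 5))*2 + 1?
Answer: 24034/7293 ≈ 3.2955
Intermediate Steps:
x(Y, b) = 1 + 2*(-5 + b)*(Y + b) (x(Y, b) = ((Y + b)*(-5 + b))*2 + 1 = ((-5 + b)*(Y + b))*2 + 1 = 2*(-5 + b)*(Y + b) + 1 = 1 + 2*(-5 + b)*(Y + b))
116/d(x(-5, 0), 14) - 438/(-429) = 116/(1 - 10*(-5) - 10*0 + 2*0**2 + 2*(-5)*0) - 438/(-429) = 116/(1 + 50 + 0 + 2*0 + 0) - 438*(-1/429) = 116/(1 + 50 + 0 + 0 + 0) + 146/143 = 116/51 + 146/143 = 24034/7293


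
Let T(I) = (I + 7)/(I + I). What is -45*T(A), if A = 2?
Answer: -405/4 ≈ -101.25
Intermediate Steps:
T(I) = (7 + I)/(2*I) (T(I) = (7 + I)/((2*I)) = (7 + I)*(1/(2*I)) = (7 + I)/(2*I))
-45*T(A) = -45*(7 + 2)/(2*2) = -45*9/(2*2) = -45*9/4 = -405/4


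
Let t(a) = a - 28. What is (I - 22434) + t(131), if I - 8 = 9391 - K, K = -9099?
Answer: -3833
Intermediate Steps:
I = 18498 (I = 8 + (9391 - 1*(-9099)) = 8 + (9391 + 9099) = 8 + 18490 = 18498)
t(a) = -28 + a
(I - 22434) + t(131) = (18498 - 22434) + (-28 + 131) = -3936 + 103 = -3833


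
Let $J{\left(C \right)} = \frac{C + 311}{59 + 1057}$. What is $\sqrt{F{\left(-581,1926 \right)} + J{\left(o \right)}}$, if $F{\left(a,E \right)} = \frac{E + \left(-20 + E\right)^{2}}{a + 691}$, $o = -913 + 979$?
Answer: $\frac{\sqrt{3458111572355}}{10230} \approx 181.78$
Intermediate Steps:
$o = 66$
$F{\left(a,E \right)} = \frac{E + \left(-20 + E\right)^{2}}{691 + a}$
$J{\left(C \right)} = \frac{311}{1116} + \frac{C}{1116}$ ($J{\left(C \right)} = \frac{311 + C}{1116} = \left(311 + C\right) \frac{1}{1116} = \frac{311}{1116} + \frac{C}{1116}$)
$\sqrt{F{\left(-581,1926 \right)} + J{\left(o \right)}} = \sqrt{\frac{1926 + \left(-20 + 1926\right)^{2}}{691 - 581} + \left(\frac{311}{1116} + \frac{1}{1116} \cdot 66\right)} = \sqrt{\frac{1926 + 1906^{2}}{110} + \left(\frac{311}{1116} + \frac{11}{186}\right)} = \sqrt{\frac{1926 + 3632836}{110} + \frac{377}{1116}} = \sqrt{\frac{1}{110} \cdot 3634762 + \frac{377}{1116}} = \sqrt{\frac{1817381}{55} + \frac{377}{1116}} = \sqrt{\frac{2028217931}{61380}} = \frac{\sqrt{3458111572355}}{10230}$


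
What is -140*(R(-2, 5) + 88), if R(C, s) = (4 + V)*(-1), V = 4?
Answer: -11200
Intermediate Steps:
R(C, s) = -8 (R(C, s) = (4 + 4)*(-1) = 8*(-1) = -8)
-140*(R(-2, 5) + 88) = -140*(-8 + 88) = -140*80 = -11200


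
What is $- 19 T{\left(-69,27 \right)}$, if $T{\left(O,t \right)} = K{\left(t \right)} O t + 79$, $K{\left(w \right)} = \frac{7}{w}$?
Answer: $7676$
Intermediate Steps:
$T{\left(O,t \right)} = 79 + 7 O$ ($T{\left(O,t \right)} = \frac{7}{t} O t + 79 = \frac{7 O}{t} t + 79 = 7 O + 79 = 79 + 7 O$)
$- 19 T{\left(-69,27 \right)} = - 19 \left(79 + 7 \left(-69\right)\right) = - 19 \left(79 - 483\right) = \left(-19\right) \left(-404\right) = 7676$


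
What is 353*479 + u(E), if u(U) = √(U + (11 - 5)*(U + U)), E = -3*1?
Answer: 169087 + I*√39 ≈ 1.6909e+5 + 6.245*I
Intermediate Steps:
E = -3
u(U) = √13*√U (u(U) = √(U + 6*(2*U)) = √(U + 12*U) = √(13*U) = √13*√U)
353*479 + u(E) = 353*479 + √13*√(-3) = 169087 + √13*(I*√3) = 169087 + I*√39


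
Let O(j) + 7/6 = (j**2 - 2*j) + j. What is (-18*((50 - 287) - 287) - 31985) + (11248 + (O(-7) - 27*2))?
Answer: -67825/6 ≈ -11304.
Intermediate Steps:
O(j) = -7/6 + j**2 - j (O(j) = -7/6 + ((j**2 - 2*j) + j) = -7/6 + (j**2 - j) = -7/6 + j**2 - j)
(-18*((50 - 287) - 287) - 31985) + (11248 + (O(-7) - 27*2)) = (-18*((50 - 287) - 287) - 31985) + (11248 + ((-7/6 + (-7)**2 - 1*(-7)) - 27*2)) = (-18*(-237 - 287) - 31985) + (11248 + ((-7/6 + 49 + 7) - 54)) = (-18*(-524) - 31985) + (11248 + (329/6 - 54)) = (9432 - 31985) + (11248 + 5/6) = -22553 + 67493/6 = -67825/6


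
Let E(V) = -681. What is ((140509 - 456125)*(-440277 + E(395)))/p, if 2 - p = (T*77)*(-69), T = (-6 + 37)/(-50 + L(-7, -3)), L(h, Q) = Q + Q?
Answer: -159055314432/3359 ≈ -4.7352e+7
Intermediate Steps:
L(h, Q) = 2*Q
T = -31/56 (T = (-6 + 37)/(-50 + 2*(-3)) = 31/(-50 - 6) = 31/(-56) = 31*(-1/56) = -31/56 ≈ -0.55357)
p = -23513/8 (p = 2 - (-31/56*77)*(-69) = 2 - (-341)*(-69)/8 = 2 - 1*23529/8 = 2 - 23529/8 = -23513/8 ≈ -2939.1)
((140509 - 456125)*(-440277 + E(395)))/p = ((140509 - 456125)*(-440277 - 681))/(-23513/8) = -315616*(-440958)*(-8/23513) = 139173400128*(-8/23513) = -159055314432/3359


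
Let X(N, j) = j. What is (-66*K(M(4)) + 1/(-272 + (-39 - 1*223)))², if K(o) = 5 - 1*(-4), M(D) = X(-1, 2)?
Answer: 100613936809/285156 ≈ 3.5284e+5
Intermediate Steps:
M(D) = 2
K(o) = 9 (K(o) = 5 + 4 = 9)
(-66*K(M(4)) + 1/(-272 + (-39 - 1*223)))² = (-66*9 + 1/(-272 + (-39 - 1*223)))² = (-594 + 1/(-272 + (-39 - 223)))² = (-594 + 1/(-272 - 262))² = (-594 + 1/(-534))² = (-594 - 1/534)² = (-317197/534)² = 100613936809/285156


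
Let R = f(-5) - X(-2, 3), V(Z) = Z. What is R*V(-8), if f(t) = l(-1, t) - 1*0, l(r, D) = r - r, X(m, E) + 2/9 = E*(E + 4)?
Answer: 1496/9 ≈ 166.22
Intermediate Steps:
X(m, E) = -2/9 + E*(4 + E) (X(m, E) = -2/9 + E*(E + 4) = -2/9 + E*(4 + E))
l(r, D) = 0
f(t) = 0 (f(t) = 0 - 1*0 = 0 + 0 = 0)
R = -187/9 (R = 0 - (-2/9 + 3**2 + 4*3) = 0 - (-2/9 + 9 + 12) = 0 - 1*187/9 = 0 - 187/9 = -187/9 ≈ -20.778)
R*V(-8) = -187/9*(-8) = 1496/9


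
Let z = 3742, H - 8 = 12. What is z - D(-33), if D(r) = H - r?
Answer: 3689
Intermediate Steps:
H = 20 (H = 8 + 12 = 20)
D(r) = 20 - r
z - D(-33) = 3742 - (20 - 1*(-33)) = 3742 - (20 + 33) = 3742 - 1*53 = 3742 - 53 = 3689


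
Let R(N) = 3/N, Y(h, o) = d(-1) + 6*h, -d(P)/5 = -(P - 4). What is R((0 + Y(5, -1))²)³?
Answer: 27/15625 ≈ 0.0017280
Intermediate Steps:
d(P) = -20 + 5*P (d(P) = -(-5)*(P - 4) = -(-5)*(-4 + P) = -5*(4 - P) = -20 + 5*P)
Y(h, o) = -25 + 6*h (Y(h, o) = (-20 + 5*(-1)) + 6*h = (-20 - 5) + 6*h = -25 + 6*h)
R((0 + Y(5, -1))²)³ = (3/((0 + (-25 + 6*5))²))³ = (3/((0 + (-25 + 30))²))³ = (3/((0 + 5)²))³ = (3/(5²))³ = (3/25)³ = 27/15625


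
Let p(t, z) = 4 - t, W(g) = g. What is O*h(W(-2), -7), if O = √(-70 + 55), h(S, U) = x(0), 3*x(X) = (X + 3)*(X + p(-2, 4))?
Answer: 6*I*√15 ≈ 23.238*I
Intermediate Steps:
x(X) = (3 + X)*(6 + X)/3 (x(X) = ((X + 3)*(X + (4 - 1*(-2))))/3 = ((3 + X)*(X + (4 + 2)))/3 = ((3 + X)*(X + 6))/3 = ((3 + X)*(6 + X))/3 = (3 + X)*(6 + X)/3)
h(S, U) = 6 (h(S, U) = 6 + 3*0 + (⅓)*0² = 6 + 0 + (⅓)*0 = 6 + 0 + 0 = 6)
O = I*√15 (O = √(-15) = I*√15 ≈ 3.873*I)
O*h(W(-2), -7) = (I*√15)*6 = 6*I*√15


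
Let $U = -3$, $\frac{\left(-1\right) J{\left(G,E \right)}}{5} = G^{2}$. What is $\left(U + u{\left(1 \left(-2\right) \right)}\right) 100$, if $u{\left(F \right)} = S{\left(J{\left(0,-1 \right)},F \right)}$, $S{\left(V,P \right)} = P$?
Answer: $-500$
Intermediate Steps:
$J{\left(G,E \right)} = - 5 G^{2}$
$u{\left(F \right)} = F$
$\left(U + u{\left(1 \left(-2\right) \right)}\right) 100 = \left(-3 + 1 \left(-2\right)\right) 100 = \left(-3 - 2\right) 100 = \left(-5\right) 100 = -500$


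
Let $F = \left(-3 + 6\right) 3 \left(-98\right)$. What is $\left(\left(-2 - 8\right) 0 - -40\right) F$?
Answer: $-35280$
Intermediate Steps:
$F = -882$ ($F = 3 \cdot 3 \left(-98\right) = 9 \left(-98\right) = -882$)
$\left(\left(-2 - 8\right) 0 - -40\right) F = \left(\left(-2 - 8\right) 0 - -40\right) \left(-882\right) = \left(\left(-10\right) 0 + 40\right) \left(-882\right) = \left(0 + 40\right) \left(-882\right) = 40 \left(-882\right) = -35280$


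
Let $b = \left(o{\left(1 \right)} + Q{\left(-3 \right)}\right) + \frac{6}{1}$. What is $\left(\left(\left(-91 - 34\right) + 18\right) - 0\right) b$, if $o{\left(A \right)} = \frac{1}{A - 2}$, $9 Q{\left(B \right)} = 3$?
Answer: $- \frac{1712}{3} \approx -570.67$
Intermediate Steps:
$Q{\left(B \right)} = \frac{1}{3}$ ($Q{\left(B \right)} = \frac{1}{9} \cdot 3 = \frac{1}{3}$)
$o{\left(A \right)} = \frac{1}{-2 + A}$
$b = \frac{16}{3}$ ($b = \left(\frac{1}{-2 + 1} + \frac{1}{3}\right) + \frac{6}{1} = \left(\frac{1}{-1} + \frac{1}{3}\right) + 6 \cdot 1 = \left(-1 + \frac{1}{3}\right) + 6 = - \frac{2}{3} + 6 = \frac{16}{3} \approx 5.3333$)
$\left(\left(\left(-91 - 34\right) + 18\right) - 0\right) b = \left(\left(\left(-91 - 34\right) + 18\right) - 0\right) \frac{16}{3} = \left(\left(-125 + 18\right) + 0\right) \frac{16}{3} = \left(-107 + 0\right) \frac{16}{3} = \left(-107\right) \frac{16}{3} = - \frac{1712}{3}$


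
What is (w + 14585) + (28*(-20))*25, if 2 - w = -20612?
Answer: 21199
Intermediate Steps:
w = 20614 (w = 2 - 1*(-20612) = 2 + 20612 = 20614)
(w + 14585) + (28*(-20))*25 = (20614 + 14585) + (28*(-20))*25 = 35199 - 560*25 = 35199 - 14000 = 21199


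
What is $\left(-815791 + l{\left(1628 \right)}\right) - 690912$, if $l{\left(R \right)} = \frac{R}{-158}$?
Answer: $- \frac{119030351}{79} \approx -1.5067 \cdot 10^{6}$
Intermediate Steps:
$l{\left(R \right)} = - \frac{R}{158}$ ($l{\left(R \right)} = R \left(- \frac{1}{158}\right) = - \frac{R}{158}$)
$\left(-815791 + l{\left(1628 \right)}\right) - 690912 = \left(-815791 - \frac{814}{79}\right) - 690912 = - \frac{64448303}{79} - 690912 = - \frac{119030351}{79}$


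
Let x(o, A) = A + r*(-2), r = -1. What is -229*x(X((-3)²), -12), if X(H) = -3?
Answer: 2290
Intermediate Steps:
x(o, A) = 2 + A (x(o, A) = A - 1*(-2) = A + 2 = 2 + A)
-229*x(X((-3)²), -12) = -229*(2 - 12) = -229*(-10) = 2290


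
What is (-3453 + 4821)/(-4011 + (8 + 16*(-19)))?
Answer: -1368/4307 ≈ -0.31762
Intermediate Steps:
(-3453 + 4821)/(-4011 + (8 + 16*(-19))) = 1368/(-4011 + (8 - 304)) = 1368/(-4011 - 296) = 1368/(-4307) = 1368*(-1/4307) = -1368/4307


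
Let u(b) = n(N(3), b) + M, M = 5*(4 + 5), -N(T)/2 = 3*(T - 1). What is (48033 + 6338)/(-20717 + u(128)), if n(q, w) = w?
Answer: -54371/20544 ≈ -2.6466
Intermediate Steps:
N(T) = 6 - 6*T (N(T) = -6*(T - 1) = -6*(-1 + T) = -2*(-3 + 3*T) = 6 - 6*T)
M = 45 (M = 5*9 = 45)
u(b) = 45 + b (u(b) = b + 45 = 45 + b)
(48033 + 6338)/(-20717 + u(128)) = (48033 + 6338)/(-20717 + (45 + 128)) = 54371/(-20717 + 173) = 54371/(-20544) = 54371*(-1/20544) = -54371/20544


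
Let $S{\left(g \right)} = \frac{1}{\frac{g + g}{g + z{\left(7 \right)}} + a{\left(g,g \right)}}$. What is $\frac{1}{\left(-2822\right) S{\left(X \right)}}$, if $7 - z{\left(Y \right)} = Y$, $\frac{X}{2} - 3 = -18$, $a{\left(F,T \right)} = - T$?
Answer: $- \frac{16}{1411} \approx -0.011339$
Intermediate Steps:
$X = -30$ ($X = 6 + 2 \left(-18\right) = 6 - 36 = -30$)
$z{\left(Y \right)} = 7 - Y$
$S{\left(g \right)} = \frac{1}{2 - g}$ ($S{\left(g \right)} = \frac{1}{\frac{g + g}{g + \left(7 - 7\right)} - g} = \frac{1}{\frac{2 g}{g + \left(7 - 7\right)} - g} = \frac{1}{\frac{2 g}{g + 0} - g} = \frac{1}{\frac{2 g}{g} - g} = \frac{1}{2 - g}$)
$\frac{1}{\left(-2822\right) S{\left(X \right)}} = \frac{1}{\left(-2822\right) \frac{1}{2 - -30}} = - \frac{1}{2822 \frac{1}{2 + 30}} = - \frac{1}{2822 \cdot \frac{1}{32}} = - \frac{\frac{1}{\frac{1}{32}}}{2822} = \left(- \frac{1}{2822}\right) 32 = - \frac{16}{1411}$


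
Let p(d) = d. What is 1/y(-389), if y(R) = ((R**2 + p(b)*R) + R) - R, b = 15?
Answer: 1/145486 ≈ 6.8735e-6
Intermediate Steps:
y(R) = R**2 + 15*R (y(R) = ((R**2 + 15*R) + R) - R = (R**2 + 16*R) - R = R**2 + 15*R)
1/y(-389) = 1/(-389*(15 - 389)) = 1/(-389*(-374)) = 1/145486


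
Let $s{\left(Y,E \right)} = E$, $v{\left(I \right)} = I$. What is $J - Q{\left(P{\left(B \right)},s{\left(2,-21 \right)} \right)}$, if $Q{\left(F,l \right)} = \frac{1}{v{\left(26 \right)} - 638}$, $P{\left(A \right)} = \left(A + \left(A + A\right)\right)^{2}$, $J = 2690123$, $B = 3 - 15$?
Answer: $\frac{1646355277}{612} \approx 2.6901 \cdot 10^{6}$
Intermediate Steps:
$B = -12$
$P{\left(A \right)} = 9 A^{2}$ ($P{\left(A \right)} = \left(A + 2 A\right)^{2} = \left(3 A\right)^{2} = 9 A^{2}$)
$Q{\left(F,l \right)} = - \frac{1}{612}$ ($Q{\left(F,l \right)} = \frac{1}{26 - 638} = \frac{1}{-612} = - \frac{1}{612}$)
$J - Q{\left(P{\left(B \right)},s{\left(2,-21 \right)} \right)} = 2690123 - - \frac{1}{612} = 2690123 + \frac{1}{612} = \frac{1646355277}{612}$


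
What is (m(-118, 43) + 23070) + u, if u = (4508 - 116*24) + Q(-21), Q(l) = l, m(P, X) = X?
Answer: 24816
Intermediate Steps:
u = 1703 (u = (4508 - 116*24) - 21 = (4508 - 2784) - 21 = 1724 - 21 = 1703)
(m(-118, 43) + 23070) + u = (43 + 23070) + 1703 = 23113 + 1703 = 24816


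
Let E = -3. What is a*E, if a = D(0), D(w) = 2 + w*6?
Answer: -6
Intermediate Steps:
D(w) = 2 + 6*w
a = 2 (a = 2 + 6*0 = 2 + 0 = 2)
a*E = 2*(-3) = -6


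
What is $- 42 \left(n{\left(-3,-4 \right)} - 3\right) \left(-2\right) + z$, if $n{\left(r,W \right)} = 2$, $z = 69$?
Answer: $-15$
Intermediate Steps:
$- 42 \left(n{\left(-3,-4 \right)} - 3\right) \left(-2\right) + z = - 42 \left(2 - 3\right) \left(-2\right) + 69 = - 42 \left(\left(-1\right) \left(-2\right)\right) + 69 = \left(-42\right) 2 + 69 = -84 + 69 = -15$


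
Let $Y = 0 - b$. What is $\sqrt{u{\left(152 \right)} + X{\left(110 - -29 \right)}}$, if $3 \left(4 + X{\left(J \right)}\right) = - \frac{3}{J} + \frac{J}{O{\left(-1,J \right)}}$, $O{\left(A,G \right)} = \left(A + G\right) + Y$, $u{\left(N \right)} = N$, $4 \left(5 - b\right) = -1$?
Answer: $\frac{\sqrt{808131960861}}{73809} \approx 12.18$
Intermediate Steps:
$b = \frac{21}{4}$ ($b = 5 - - \frac{1}{4} = 5 + \frac{1}{4} = \frac{21}{4} \approx 5.25$)
$Y = - \frac{21}{4}$ ($Y = 0 - \frac{21}{4} = - \frac{21}{4} \approx -5.25$)
$O{\left(A,G \right)} = - \frac{21}{4} + A + G$ ($O{\left(A,G \right)} = \left(A + G\right) - \frac{21}{4} = - \frac{21}{4} + A + G$)
$X{\left(J \right)} = -4 - \frac{1}{J} + \frac{J}{3 \left(- \frac{25}{4} + J\right)}$ ($X{\left(J \right)} = -4 + \frac{- \frac{3}{J} + \frac{J}{- \frac{21}{4} - 1 + J}}{3} = -4 + \frac{- \frac{3}{J} + \frac{J}{- \frac{25}{4} + J}}{3} = -4 + \left(- \frac{1}{J} + \frac{J}{3 \left(- \frac{25}{4} + J\right)}\right) = -4 - \frac{1}{J} + \frac{J}{3 \left(- \frac{25}{4} + J\right)}$)
$\sqrt{u{\left(152 \right)} + X{\left(110 - -29 \right)}} = \sqrt{152 + \frac{75 - 44 \left(110 - -29\right)^{2} + 288 \left(110 - -29\right)}{3 \left(110 - -29\right) \left(-25 + 4 \left(110 - -29\right)\right)}} = \sqrt{152 + \frac{75 - 44 \left(110 + 29\right)^{2} + 288 \left(110 + 29\right)}{3 \left(110 + 29\right) \left(-25 + 4 \left(110 + 29\right)\right)}} = \sqrt{152 + \frac{75 - 44 \cdot 139^{2} + 288 \cdot 139}{3 \cdot 139 \left(-25 + 4 \cdot 139\right)}} = \sqrt{152 + \frac{1}{3} \cdot \frac{1}{139} \frac{1}{-25 + 556} \left(75 - 850124 + 40032\right)} = \sqrt{152 + \frac{1}{3} \cdot \frac{1}{139} \cdot \frac{1}{531} \left(75 - 850124 + 40032\right)} = \sqrt{152 + \frac{1}{3} \cdot \frac{1}{139} \cdot \frac{1}{531} \left(-810017\right)} = \sqrt{152 - \frac{810017}{221427}} = \sqrt{\frac{32846887}{221427}} = \frac{\sqrt{808131960861}}{73809}$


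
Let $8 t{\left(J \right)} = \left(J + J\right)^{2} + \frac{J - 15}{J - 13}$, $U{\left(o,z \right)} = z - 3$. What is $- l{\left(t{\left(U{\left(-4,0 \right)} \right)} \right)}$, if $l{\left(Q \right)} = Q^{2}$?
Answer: $- \frac{88209}{4096} \approx -21.535$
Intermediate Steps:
$U{\left(o,z \right)} = -3 + z$
$t{\left(J \right)} = \frac{J^{2}}{2} + \frac{-15 + J}{8 \left(-13 + J\right)}$ ($t{\left(J \right)} = \frac{\left(J + J\right)^{2} + \frac{J - 15}{J - 13}}{8} = \frac{\left(2 J\right)^{2} + \frac{-15 + J}{-13 + J}}{8} = \frac{4 J^{2} + \frac{-15 + J}{-13 + J}}{8} = \frac{J^{2}}{2} + \frac{-15 + J}{8 \left(-13 + J\right)}$)
$- l{\left(t{\left(U{\left(-4,0 \right)} \right)} \right)} = - \left(\frac{-15 + \left(-3 + 0\right) - 52 \left(-3 + 0\right)^{2} + 4 \left(-3 + 0\right)^{3}}{8 \left(-13 + \left(-3 + 0\right)\right)}\right)^{2} = - \left(\frac{-15 - 3 - 52 \left(-3\right)^{2} + 4 \left(-3\right)^{3}}{8 \left(-13 - 3\right)}\right)^{2} = - \left(\frac{-15 - 3 - 468 + 4 \left(-27\right)}{8 \left(-16\right)}\right)^{2} = - \left(\frac{1}{8} \left(- \frac{1}{16}\right) \left(-15 - 3 - 468 - 108\right)\right)^{2} = - \left(\frac{1}{8} \left(- \frac{1}{16}\right) \left(-594\right)\right)^{2} = - \left(\frac{297}{64}\right)^{2} = \left(-1\right) \frac{88209}{4096} = - \frac{88209}{4096}$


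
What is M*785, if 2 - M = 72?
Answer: -54950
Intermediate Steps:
M = -70 (M = 2 - 1*72 = 2 - 72 = -70)
M*785 = -70*785 = -54950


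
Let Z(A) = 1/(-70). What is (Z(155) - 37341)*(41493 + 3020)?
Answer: -16621605689/10 ≈ -1.6622e+9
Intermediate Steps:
Z(A) = -1/70
(Z(155) - 37341)*(41493 + 3020) = (-1/70 - 37341)*(41493 + 3020) = -2613871/70*44513 = -16621605689/10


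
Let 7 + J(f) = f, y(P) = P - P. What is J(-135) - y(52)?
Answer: -142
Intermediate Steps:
y(P) = 0
J(f) = -7 + f
J(-135) - y(52) = (-7 - 135) - 1*0 = -142 + 0 = -142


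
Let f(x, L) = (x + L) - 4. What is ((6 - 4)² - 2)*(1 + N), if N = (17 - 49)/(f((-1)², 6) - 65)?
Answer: 94/31 ≈ 3.0323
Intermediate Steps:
f(x, L) = -4 + L + x (f(x, L) = (L + x) - 4 = -4 + L + x)
N = 16/31 (N = (17 - 49)/((-4 + 6 + (-1)²) - 65) = -32/((-4 + 6 + 1) - 65) = -32/(3 - 65) = -32/(-62) = -32*(-1/62) = 16/31 ≈ 0.51613)
((6 - 4)² - 2)*(1 + N) = ((6 - 4)² - 2)*(1 + 16/31) = (2² - 2)*(47/31) = (4 - 2)*(47/31) = 2*(47/31) = 94/31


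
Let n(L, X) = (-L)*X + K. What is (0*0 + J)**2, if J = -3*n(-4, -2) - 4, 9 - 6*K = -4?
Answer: 729/4 ≈ 182.25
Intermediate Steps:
K = 13/6 (K = 3/2 - 1/6*(-4) = 3/2 + 2/3 = 13/6 ≈ 2.1667)
n(L, X) = 13/6 - L*X (n(L, X) = (-L)*X + 13/6 = -L*X + 13/6 = 13/6 - L*X)
J = 27/2 (J = -3*(13/6 - 1*(-4)*(-2)) - 4 = -3*(13/6 - 8) - 4 = -3*(-35/6) - 4 = 35/2 - 4 = 27/2 ≈ 13.500)
(0*0 + J)**2 = (0*0 + 27/2)**2 = (0 + 27/2)**2 = (27/2)**2 = 729/4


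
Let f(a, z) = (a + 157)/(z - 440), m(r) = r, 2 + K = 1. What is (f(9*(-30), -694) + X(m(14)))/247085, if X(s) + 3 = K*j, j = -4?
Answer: 1247/280194390 ≈ 4.4505e-6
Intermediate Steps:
K = -1 (K = -2 + 1 = -1)
X(s) = 1 (X(s) = -3 - 1*(-4) = -3 + 4 = 1)
f(a, z) = (157 + a)/(-440 + z)
(f(9*(-30), -694) + X(m(14)))/247085 = ((157 + 9*(-30))/(-440 - 694) + 1)/247085 = ((157 - 270)/(-1134) + 1)*(1/247085) = (-1/1134*(-113) + 1)*(1/247085) = (113/1134 + 1)*(1/247085) = (1247/1134)*(1/247085) = 1247/280194390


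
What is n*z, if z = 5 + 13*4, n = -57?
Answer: -3249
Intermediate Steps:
z = 57 (z = 5 + 52 = 57)
n*z = -57*57 = -3249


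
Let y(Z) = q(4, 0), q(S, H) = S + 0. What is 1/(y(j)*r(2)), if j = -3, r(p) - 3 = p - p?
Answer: 1/12 ≈ 0.083333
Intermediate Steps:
q(S, H) = S
r(p) = 3 (r(p) = 3 + (p - p) = 3 + 0 = 3)
y(Z) = 4
1/(y(j)*r(2)) = 1/(4*3) = 1/12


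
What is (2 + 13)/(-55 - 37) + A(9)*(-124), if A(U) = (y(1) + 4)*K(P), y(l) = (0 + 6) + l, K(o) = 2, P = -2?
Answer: -250991/92 ≈ -2728.2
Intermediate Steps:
y(l) = 6 + l
A(U) = 22 (A(U) = ((6 + 1) + 4)*2 = (7 + 4)*2 = 11*2 = 22)
(2 + 13)/(-55 - 37) + A(9)*(-124) = (2 + 13)/(-55 - 37) + 22*(-124) = 15/(-92) - 2728 = 15*(-1/92) - 2728 = -15/92 - 2728 = -250991/92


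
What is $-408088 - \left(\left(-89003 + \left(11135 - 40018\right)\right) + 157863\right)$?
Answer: $-448065$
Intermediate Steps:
$-408088 - \left(\left(-89003 + \left(11135 - 40018\right)\right) + 157863\right) = -408088 - \left(\left(-89003 - 28883\right) + 157863\right) = -408088 - \left(-117886 + 157863\right) = -408088 - 39977 = -448065$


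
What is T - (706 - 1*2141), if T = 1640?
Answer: 3075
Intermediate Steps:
T - (706 - 1*2141) = 1640 - (706 - 1*2141) = 1640 - (706 - 2141) = 1640 - 1*(-1435) = 1640 + 1435 = 3075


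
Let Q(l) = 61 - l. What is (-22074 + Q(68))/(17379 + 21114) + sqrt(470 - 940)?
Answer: -22081/38493 + I*sqrt(470) ≈ -0.57364 + 21.679*I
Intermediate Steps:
(-22074 + Q(68))/(17379 + 21114) + sqrt(470 - 940) = (-22074 + (61 - 1*68))/(17379 + 21114) + sqrt(470 - 940) = (-22074 + (61 - 68))/38493 + sqrt(-470) = (-22074 - 7)*(1/38493) + I*sqrt(470) = -22081*1/38493 + I*sqrt(470) = -22081/38493 + I*sqrt(470)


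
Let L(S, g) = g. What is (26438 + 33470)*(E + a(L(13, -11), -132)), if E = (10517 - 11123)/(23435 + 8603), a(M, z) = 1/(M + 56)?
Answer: 142820672/720855 ≈ 198.13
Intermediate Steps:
a(M, z) = 1/(56 + M)
E = -303/16019 (E = -606/32038 = -606*1/32038 = -303/16019 ≈ -0.018915)
(26438 + 33470)*(E + a(L(13, -11), -132)) = (26438 + 33470)*(-303/16019 + 1/(56 - 11)) = 59908*(-303/16019 + 1/45) = 59908*(2384/720855) = 142820672/720855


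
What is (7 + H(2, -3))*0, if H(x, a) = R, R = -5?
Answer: 0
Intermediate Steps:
H(x, a) = -5
(7 + H(2, -3))*0 = (7 - 5)*0 = 2*0 = 0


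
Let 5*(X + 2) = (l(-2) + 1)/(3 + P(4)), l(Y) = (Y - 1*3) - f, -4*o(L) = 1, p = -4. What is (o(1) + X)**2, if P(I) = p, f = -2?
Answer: 1369/400 ≈ 3.4225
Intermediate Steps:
P(I) = -4
o(L) = -1/4 (o(L) = -1/4*1 = -1/4)
l(Y) = -1 + Y (l(Y) = (Y - 1*3) - 1*(-2) = (Y - 3) + 2 = (-3 + Y) + 2 = -1 + Y)
X = -8/5 (X = -2 + (((-1 - 2) + 1)/(3 - 4))/5 = -2 + ((-3 + 1)/(-1))/5 = -2 + (-2*(-1))/5 = -2 + (1/5)*2 = -2 + 2/5 = -8/5 ≈ -1.6000)
(o(1) + X)**2 = (-1/4 - 8/5)**2 = (-37/20)**2 = 1369/400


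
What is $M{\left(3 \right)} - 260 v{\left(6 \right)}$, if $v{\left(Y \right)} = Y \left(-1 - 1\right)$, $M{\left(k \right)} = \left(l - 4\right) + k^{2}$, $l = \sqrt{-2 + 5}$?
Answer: $3125 + \sqrt{3} \approx 3126.7$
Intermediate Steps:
$l = \sqrt{3} \approx 1.732$
$M{\left(k \right)} = -4 + \sqrt{3} + k^{2}$ ($M{\left(k \right)} = \left(\sqrt{3} - 4\right) + k^{2} = \left(-4 + \sqrt{3}\right) + k^{2} = -4 + \sqrt{3} + k^{2}$)
$v{\left(Y \right)} = - 2 Y$ ($v{\left(Y \right)} = Y \left(-2\right) = - 2 Y$)
$M{\left(3 \right)} - 260 v{\left(6 \right)} = \left(-4 + \sqrt{3} + 3^{2}\right) - 260 \left(\left(-2\right) 6\right) = \left(-4 + \sqrt{3} + 9\right) - -3120 = \left(5 + \sqrt{3}\right) + 3120 = 3125 + \sqrt{3}$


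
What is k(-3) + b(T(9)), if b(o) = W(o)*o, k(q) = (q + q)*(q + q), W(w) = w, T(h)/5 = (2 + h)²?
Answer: 366061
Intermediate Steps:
T(h) = 5*(2 + h)²
k(q) = 4*q² (k(q) = (2*q)*(2*q) = 4*q²)
b(o) = o² (b(o) = o*o = o²)
k(-3) + b(T(9)) = 4*(-3)² + (5*(2 + 9)²)² = 4*9 + (5*11²)² = 36 + (5*121)² = 36 + 605² = 36 + 366025 = 366061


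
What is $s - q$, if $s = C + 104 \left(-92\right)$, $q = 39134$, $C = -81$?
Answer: $-48783$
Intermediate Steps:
$s = -9649$ ($s = -81 + 104 \left(-92\right) = -81 - 9568 = -9649$)
$s - q = -9649 - 39134 = -48783$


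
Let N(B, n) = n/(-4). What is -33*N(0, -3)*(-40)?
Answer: 990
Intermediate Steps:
N(B, n) = -n/4 (N(B, n) = n*(-¼) = -n/4)
-33*N(0, -3)*(-40) = -(-33)*(-3)/4*(-40) = -33*¾*(-40) = -99/4*(-40) = 990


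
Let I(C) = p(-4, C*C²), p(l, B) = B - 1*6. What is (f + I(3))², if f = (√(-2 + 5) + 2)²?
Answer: 832 + 224*√3 ≈ 1220.0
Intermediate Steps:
p(l, B) = -6 + B (p(l, B) = B - 6 = -6 + B)
I(C) = -6 + C³ (I(C) = -6 + C*C² = -6 + C³)
f = (2 + √3)² (f = (√3 + 2)² = (2 + √3)² ≈ 13.928)
(f + I(3))² = ((2 + √3)² + (-6 + 3³))² = ((2 + √3)² + (-6 + 27))² = ((2 + √3)² + 21)² = (21 + (2 + √3)²)²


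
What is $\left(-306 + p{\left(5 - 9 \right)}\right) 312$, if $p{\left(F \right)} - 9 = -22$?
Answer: $-99528$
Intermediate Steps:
$p{\left(F \right)} = -13$ ($p{\left(F \right)} = 9 - 22 = -13$)
$\left(-306 + p{\left(5 - 9 \right)}\right) 312 = \left(-306 - 13\right) 312 = \left(-319\right) 312 = -99528$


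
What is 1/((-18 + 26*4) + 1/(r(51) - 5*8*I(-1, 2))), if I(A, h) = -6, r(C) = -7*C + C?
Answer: 66/5675 ≈ 0.011630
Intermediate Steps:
r(C) = -6*C
1/((-18 + 26*4) + 1/(r(51) - 5*8*I(-1, 2))) = 1/((-18 + 26*4) + 1/(-6*51 - 5*8*(-6))) = 1/((-18 + 104) + 1/(-306 - 40*(-6))) = 1/(86 + 1/(-306 - 1*(-240))) = 1/(86 + 1/(-306 + 240)) = 1/(86 + 1/(-66)) = 1/(86 - 1/66) = 1/(5675/66) = 66/5675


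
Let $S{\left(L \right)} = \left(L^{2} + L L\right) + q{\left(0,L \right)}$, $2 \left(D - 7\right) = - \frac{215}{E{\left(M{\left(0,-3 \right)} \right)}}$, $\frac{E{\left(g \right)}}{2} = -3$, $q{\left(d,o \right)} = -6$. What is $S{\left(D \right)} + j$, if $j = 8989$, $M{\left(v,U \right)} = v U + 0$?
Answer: $\frac{736177}{72} \approx 10225.0$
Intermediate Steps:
$M{\left(v,U \right)} = U v$ ($M{\left(v,U \right)} = U v + 0 = U v$)
$E{\left(g \right)} = -6$ ($E{\left(g \right)} = 2 \left(-3\right) = -6$)
$D = \frac{299}{12}$ ($D = 7 + \frac{\left(-215\right) \frac{1}{-6}}{2} = 7 + \frac{\left(-215\right) \left(- \frac{1}{6}\right)}{2} = 7 + \frac{1}{2} \cdot \frac{215}{6} = 7 + \frac{215}{12} = \frac{299}{12} \approx 24.917$)
$S{\left(L \right)} = -6 + 2 L^{2}$ ($S{\left(L \right)} = \left(L^{2} + L L\right) - 6 = \left(L^{2} + L^{2}\right) - 6 = 2 L^{2} - 6 = -6 + 2 L^{2}$)
$S{\left(D \right)} + j = \left(-6 + 2 \left(\frac{299}{12}\right)^{2}\right) + 8989 = \left(-6 + 2 \cdot \frac{89401}{144}\right) + 8989 = \left(-6 + \frac{89401}{72}\right) + 8989 = \frac{88969}{72} + 8989 = \frac{736177}{72}$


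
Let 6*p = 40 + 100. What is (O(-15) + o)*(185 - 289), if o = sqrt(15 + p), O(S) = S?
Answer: 1560 - 104*sqrt(345)/3 ≈ 916.10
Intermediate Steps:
p = 70/3 (p = (40 + 100)/6 = (1/6)*140 = 70/3 ≈ 23.333)
o = sqrt(345)/3 (o = sqrt(15 + 70/3) = sqrt(115/3) = sqrt(345)/3 ≈ 6.1914)
(O(-15) + o)*(185 - 289) = (-15 + sqrt(345)/3)*(185 - 289) = (-15 + sqrt(345)/3)*(-104) = 1560 - 104*sqrt(345)/3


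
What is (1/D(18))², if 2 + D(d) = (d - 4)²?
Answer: 1/37636 ≈ 2.6570e-5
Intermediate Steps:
D(d) = -2 + (-4 + d)² (D(d) = -2 + (d - 4)² = -2 + (-4 + d)²)
(1/D(18))² = (1/(-2 + (-4 + 18)²))² = (1/(-2 + 14²))² = (1/(-2 + 196))² = (1/194)² = 1/37636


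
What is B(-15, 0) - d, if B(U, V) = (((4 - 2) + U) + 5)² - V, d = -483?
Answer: 547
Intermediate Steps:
B(U, V) = (7 + U)² - V (B(U, V) = ((2 + U) + 5)² - V = (7 + U)² - V)
B(-15, 0) - d = ((7 - 15)² - 1*0) - 1*(-483) = ((-8)² + 0) + 483 = (64 + 0) + 483 = 64 + 483 = 547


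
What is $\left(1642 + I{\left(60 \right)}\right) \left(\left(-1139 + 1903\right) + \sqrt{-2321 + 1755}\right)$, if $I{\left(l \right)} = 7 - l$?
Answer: $1213996 + 1589 i \sqrt{566} \approx 1.214 \cdot 10^{6} + 37804.0 i$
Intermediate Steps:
$\left(1642 + I{\left(60 \right)}\right) \left(\left(-1139 + 1903\right) + \sqrt{-2321 + 1755}\right) = \left(1642 + \left(7 - 60\right)\right) \left(\left(-1139 + 1903\right) + \sqrt{-2321 + 1755}\right) = \left(1642 + \left(7 - 60\right)\right) \left(764 + \sqrt{-566}\right) = \left(1642 - 53\right) \left(764 + i \sqrt{566}\right) = 1589 \left(764 + i \sqrt{566}\right) = 1213996 + 1589 i \sqrt{566}$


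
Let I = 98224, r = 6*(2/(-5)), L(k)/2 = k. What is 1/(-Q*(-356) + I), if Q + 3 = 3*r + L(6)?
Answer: 5/494324 ≈ 1.0115e-5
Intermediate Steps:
L(k) = 2*k
r = -12/5 (r = 6*(2*(-⅕)) = 6*(-⅖) = -12/5 ≈ -2.4000)
Q = 9/5 (Q = -3 + (3*(-12/5) + 2*6) = -3 + (-36/5 + 12) = -3 + 24/5 = 9/5 ≈ 1.8000)
1/(-Q*(-356) + I) = 1/(-9*(-356)/5 + 98224) = 1/(-1*(-3204/5) + 98224) = 1/(3204/5 + 98224) = 1/(494324/5) = 5/494324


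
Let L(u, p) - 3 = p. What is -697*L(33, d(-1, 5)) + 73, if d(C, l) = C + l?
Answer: -4806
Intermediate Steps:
L(u, p) = 3 + p
-697*L(33, d(-1, 5)) + 73 = -697*(3 + (-1 + 5)) + 73 = -697*(3 + 4) + 73 = -697*7 + 73 = -4879 + 73 = -4806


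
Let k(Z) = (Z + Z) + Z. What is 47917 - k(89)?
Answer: 47650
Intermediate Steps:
k(Z) = 3*Z (k(Z) = 2*Z + Z = 3*Z)
47917 - k(89) = 47917 - 3*89 = 47917 - 1*267 = 47917 - 267 = 47650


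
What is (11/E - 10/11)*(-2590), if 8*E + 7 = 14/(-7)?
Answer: 2740220/99 ≈ 27679.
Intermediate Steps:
E = -9/8 (E = -7/8 + (14/(-7))/8 = -7/8 + (14*(-⅐))/8 = -7/8 + (⅛)*(-2) = -7/8 - ¼ = -9/8 ≈ -1.1250)
(11/E - 10/11)*(-2590) = (11/(-9/8) - 10/11)*(-2590) = (11*(-8/9) - 10*1/11)*(-2590) = (-88/9 - 10/11)*(-2590) = -1058/99*(-2590) = 2740220/99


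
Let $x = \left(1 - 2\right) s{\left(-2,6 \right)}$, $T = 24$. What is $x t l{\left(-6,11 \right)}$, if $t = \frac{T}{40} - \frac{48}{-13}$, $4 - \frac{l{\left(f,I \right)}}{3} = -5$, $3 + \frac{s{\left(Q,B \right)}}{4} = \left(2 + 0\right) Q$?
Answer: $\frac{210924}{65} \approx 3245.0$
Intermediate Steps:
$s{\left(Q,B \right)} = -12 + 8 Q$ ($s{\left(Q,B \right)} = -12 + 4 \left(2 + 0\right) Q = -12 + 4 \cdot 2 Q = -12 + 8 Q$)
$l{\left(f,I \right)} = 27$ ($l{\left(f,I \right)} = 12 - -15 = 12 + 15 = 27$)
$t = \frac{279}{65}$ ($t = \frac{24}{40} - \frac{48}{-13} = 24 \cdot \frac{1}{40} - - \frac{48}{13} = \frac{3}{5} + \frac{48}{13} = \frac{279}{65} \approx 4.2923$)
$x = 28$ ($x = \left(1 - 2\right) \left(-12 + 8 \left(-2\right)\right) = - (-12 - 16) = \left(-1\right) \left(-28\right) = 28$)
$x t l{\left(-6,11 \right)} = 28 \cdot \frac{279}{65} \cdot 27 = \frac{7812}{65} \cdot 27 = \frac{210924}{65}$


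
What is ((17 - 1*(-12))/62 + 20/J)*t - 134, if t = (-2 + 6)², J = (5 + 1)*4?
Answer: -10526/93 ≈ -113.18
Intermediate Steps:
J = 24 (J = 6*4 = 24)
t = 16 (t = 4² = 16)
((17 - 1*(-12))/62 + 20/J)*t - 134 = ((17 - 1*(-12))/62 + 20/24)*16 - 134 = ((17 + 12)*(1/62) + 20*(1/24))*16 - 134 = (29*(1/62) + ⅚)*16 - 134 = (29/62 + ⅚)*16 - 134 = (121/93)*16 - 134 = 1936/93 - 134 = -10526/93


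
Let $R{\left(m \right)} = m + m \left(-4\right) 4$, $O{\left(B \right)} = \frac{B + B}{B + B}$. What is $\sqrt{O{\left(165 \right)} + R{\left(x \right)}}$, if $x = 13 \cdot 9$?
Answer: $i \sqrt{1754} \approx 41.881 i$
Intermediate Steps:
$O{\left(B \right)} = 1$ ($O{\left(B \right)} = \frac{2 B}{2 B} = 2 B \frac{1}{2 B} = 1$)
$x = 117$
$R{\left(m \right)} = - 15 m$ ($R{\left(m \right)} = m + - 4 m 4 = m - 16 m = - 15 m$)
$\sqrt{O{\left(165 \right)} + R{\left(x \right)}} = \sqrt{1 - 1755} = \sqrt{-1754} = i \sqrt{1754}$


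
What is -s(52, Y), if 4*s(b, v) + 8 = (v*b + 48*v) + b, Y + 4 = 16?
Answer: -311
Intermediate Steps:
Y = 12 (Y = -4 + 16 = 12)
s(b, v) = -2 + 12*v + b/4 + b*v/4 (s(b, v) = -2 + ((v*b + 48*v) + b)/4 = -2 + ((b*v + 48*v) + b)/4 = -2 + ((48*v + b*v) + b)/4 = -2 + (b + 48*v + b*v)/4 = -2 + (12*v + b/4 + b*v/4) = -2 + 12*v + b/4 + b*v/4)
-s(52, Y) = -(-2 + 12*12 + (¼)*52 + (¼)*52*12) = -(-2 + 144 + 13 + 156) = -1*311 = -311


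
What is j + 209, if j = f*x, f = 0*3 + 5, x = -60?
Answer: -91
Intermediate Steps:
f = 5 (f = 0 + 5 = 5)
j = -300 (j = 5*(-60) = -300)
j + 209 = -300 + 209 = -91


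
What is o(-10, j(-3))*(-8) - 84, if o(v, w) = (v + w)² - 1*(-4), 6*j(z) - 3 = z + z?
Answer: -998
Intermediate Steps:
j(z) = ½ + z/3 (j(z) = ½ + (z + z)/6 = ½ + (2*z)/6 = ½ + z/3)
o(v, w) = 4 + (v + w)² (o(v, w) = (v + w)² + 4 = 4 + (v + w)²)
o(-10, j(-3))*(-8) - 84 = (4 + (-10 + (½ + (⅓)*(-3)))²)*(-8) - 84 = (4 + (-10 + (½ - 1))²)*(-8) - 84 = (4 + (-10 - ½)²)*(-8) - 84 = (4 + (-21/2)²)*(-8) - 84 = (4 + 441/4)*(-8) - 84 = (457/4)*(-8) - 84 = -914 - 84 = -998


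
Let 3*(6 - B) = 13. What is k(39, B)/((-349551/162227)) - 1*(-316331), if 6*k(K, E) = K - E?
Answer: 995155271717/3145959 ≈ 3.1633e+5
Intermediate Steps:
B = 5/3 (B = 6 - ⅓*13 = 6 - 13/3 = 5/3 ≈ 1.6667)
k(K, E) = -E/6 + K/6 (k(K, E) = (K - E)/6 = -E/6 + K/6)
k(39, B)/((-349551/162227)) - 1*(-316331) = (-⅙*5/3 + (⅙)*39)/((-349551/162227)) - 1*(-316331) = (-5/18 + 13/2)/((-349551*1/162227)) + 316331 = 56/(9*(-349551/162227)) + 316331 = (56/9)*(-162227/349551) + 316331 = -9084712/3145959 + 316331 = 995155271717/3145959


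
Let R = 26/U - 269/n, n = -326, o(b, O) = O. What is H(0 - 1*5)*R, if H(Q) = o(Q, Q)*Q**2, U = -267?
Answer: -7918375/87042 ≈ -90.972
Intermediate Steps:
H(Q) = Q**3 (H(Q) = Q*Q**2 = Q**3)
R = 63347/87042 (R = 26/(-267) - 269/(-326) = 26*(-1/267) - 269*(-1/326) = -26/267 + 269/326 = 63347/87042 ≈ 0.72778)
H(0 - 1*5)*R = (0 - 1*5)**3*(63347/87042) = (0 - 5)**3*(63347/87042) = (-5)**3*(63347/87042) = -125*63347/87042 = -7918375/87042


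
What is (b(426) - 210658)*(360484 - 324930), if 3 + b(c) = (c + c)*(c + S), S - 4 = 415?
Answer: 18106905566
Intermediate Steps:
S = 419 (S = 4 + 415 = 419)
b(c) = -3 + 2*c*(419 + c) (b(c) = -3 + (c + c)*(c + 419) = -3 + (2*c)*(419 + c) = -3 + 2*c*(419 + c))
(b(426) - 210658)*(360484 - 324930) = ((-3 + 2*426² + 838*426) - 210658)*(360484 - 324930) = ((-3 + 2*181476 + 356988) - 210658)*35554 = ((-3 + 362952 + 356988) - 210658)*35554 = (719937 - 210658)*35554 = 509279*35554 = 18106905566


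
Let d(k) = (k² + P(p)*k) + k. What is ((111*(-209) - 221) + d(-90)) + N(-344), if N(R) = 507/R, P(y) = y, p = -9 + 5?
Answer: -5177707/344 ≈ -15051.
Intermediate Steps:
p = -4
d(k) = k² - 3*k (d(k) = (k² - 4*k) + k = k² - 3*k)
((111*(-209) - 221) + d(-90)) + N(-344) = ((111*(-209) - 221) - 90*(-3 - 90)) + 507/(-344) = ((-23199 - 221) - 90*(-93)) + 507*(-1/344) = (-23420 + 8370) - 507/344 = -15050 - 507/344 = -5177707/344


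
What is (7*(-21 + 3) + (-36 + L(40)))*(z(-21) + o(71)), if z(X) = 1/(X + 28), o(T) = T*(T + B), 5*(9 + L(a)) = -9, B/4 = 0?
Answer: -30488832/35 ≈ -8.7111e+5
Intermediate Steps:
B = 0 (B = 4*0 = 0)
L(a) = -54/5 (L(a) = -9 + (1/5)*(-9) = -9 - 9/5 = -54/5)
o(T) = T**2 (o(T) = T*(T + 0) = T*T = T**2)
z(X) = 1/(28 + X)
(7*(-21 + 3) + (-36 + L(40)))*(z(-21) + o(71)) = (7*(-21 + 3) + (-36 - 54/5))*(1/(28 - 21) + 71**2) = (7*(-18) - 234/5)*(1/7 + 5041) = (-126 - 234/5)*(1/7 + 5041) = -864/5*35288/7 = -30488832/35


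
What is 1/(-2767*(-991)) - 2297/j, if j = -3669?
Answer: 6298600478/10060753893 ≈ 0.62606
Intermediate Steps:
1/(-2767*(-991)) - 2297/j = 1/(-2767*(-991)) - 2297/(-3669) = -1/2767*(-1/991) - 2297*(-1/3669) = 1/2742097 + 2297/3669 = 6298600478/10060753893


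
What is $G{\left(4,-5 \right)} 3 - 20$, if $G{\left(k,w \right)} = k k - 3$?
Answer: $19$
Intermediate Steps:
$G{\left(k,w \right)} = -3 + k^{2}$ ($G{\left(k,w \right)} = k^{2} - 3 = -3 + k^{2}$)
$G{\left(4,-5 \right)} 3 - 20 = \left(-3 + 4^{2}\right) 3 - 20 = \left(-3 + 16\right) 3 - 20 = 13 \cdot 3 - 20 = 39 - 20 = 19$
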